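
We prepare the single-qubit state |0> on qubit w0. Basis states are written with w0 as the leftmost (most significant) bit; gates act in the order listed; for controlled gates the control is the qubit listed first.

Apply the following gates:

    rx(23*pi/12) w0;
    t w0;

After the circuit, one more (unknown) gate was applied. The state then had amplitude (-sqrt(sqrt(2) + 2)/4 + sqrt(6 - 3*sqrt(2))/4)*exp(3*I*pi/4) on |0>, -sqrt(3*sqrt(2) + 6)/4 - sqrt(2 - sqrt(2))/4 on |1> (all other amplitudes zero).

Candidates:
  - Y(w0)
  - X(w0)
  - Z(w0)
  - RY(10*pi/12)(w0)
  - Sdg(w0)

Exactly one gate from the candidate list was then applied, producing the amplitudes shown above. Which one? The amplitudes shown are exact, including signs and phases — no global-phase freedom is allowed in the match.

It was X(w0) that produced the state shown.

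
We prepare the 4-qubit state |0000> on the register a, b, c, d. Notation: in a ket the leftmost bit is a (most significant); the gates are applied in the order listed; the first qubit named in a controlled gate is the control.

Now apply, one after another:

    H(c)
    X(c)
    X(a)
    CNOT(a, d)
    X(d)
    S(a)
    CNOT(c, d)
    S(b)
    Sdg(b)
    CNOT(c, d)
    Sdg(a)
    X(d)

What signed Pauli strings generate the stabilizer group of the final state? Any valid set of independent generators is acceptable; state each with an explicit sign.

The final state is stabilized by the group generated by +IIXI, -ZIII, +IZII, -IIIZ; other independent generating sets are equally valid. Key observation: gates 5-12 undo each other exactly, leaving only the rest of the circuit to track.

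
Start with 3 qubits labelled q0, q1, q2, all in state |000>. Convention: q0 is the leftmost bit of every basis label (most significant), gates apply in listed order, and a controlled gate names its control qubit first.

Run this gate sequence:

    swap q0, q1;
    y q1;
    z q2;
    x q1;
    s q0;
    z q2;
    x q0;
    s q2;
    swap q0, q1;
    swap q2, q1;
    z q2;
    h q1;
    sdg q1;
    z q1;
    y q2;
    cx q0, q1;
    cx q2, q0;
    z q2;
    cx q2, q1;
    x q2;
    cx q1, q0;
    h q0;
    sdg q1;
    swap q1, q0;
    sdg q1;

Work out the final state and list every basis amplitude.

The resulting statevector has amplitude 0 on |000>, -1/2 on |001>, 0 on |010>, I/2 on |011>, 0 on |100>, -1/2 on |101>, 0 on |110>, -I/2 on |111>.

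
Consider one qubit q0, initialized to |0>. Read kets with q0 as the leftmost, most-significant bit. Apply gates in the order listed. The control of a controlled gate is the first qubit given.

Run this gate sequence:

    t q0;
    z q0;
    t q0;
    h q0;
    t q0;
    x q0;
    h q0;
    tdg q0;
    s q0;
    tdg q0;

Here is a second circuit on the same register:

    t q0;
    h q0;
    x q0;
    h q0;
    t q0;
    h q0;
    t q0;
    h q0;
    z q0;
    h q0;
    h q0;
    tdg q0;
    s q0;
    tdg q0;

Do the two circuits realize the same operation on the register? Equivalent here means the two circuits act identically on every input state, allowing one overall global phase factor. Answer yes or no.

Yes — the two circuits implement the same unitary up to a global phase.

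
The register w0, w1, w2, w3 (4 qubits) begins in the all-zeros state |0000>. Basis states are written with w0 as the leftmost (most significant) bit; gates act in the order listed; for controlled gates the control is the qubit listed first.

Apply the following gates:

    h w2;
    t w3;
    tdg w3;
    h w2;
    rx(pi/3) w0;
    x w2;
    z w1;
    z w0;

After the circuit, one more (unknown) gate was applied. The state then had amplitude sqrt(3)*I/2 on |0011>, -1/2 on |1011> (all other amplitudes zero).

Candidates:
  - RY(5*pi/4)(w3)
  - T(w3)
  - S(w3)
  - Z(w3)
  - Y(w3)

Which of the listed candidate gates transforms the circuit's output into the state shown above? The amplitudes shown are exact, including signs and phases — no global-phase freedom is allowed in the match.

The applied gate was Y(w3). Key observation: the block from step 1 through step 4 cancels to the identity and can be dropped.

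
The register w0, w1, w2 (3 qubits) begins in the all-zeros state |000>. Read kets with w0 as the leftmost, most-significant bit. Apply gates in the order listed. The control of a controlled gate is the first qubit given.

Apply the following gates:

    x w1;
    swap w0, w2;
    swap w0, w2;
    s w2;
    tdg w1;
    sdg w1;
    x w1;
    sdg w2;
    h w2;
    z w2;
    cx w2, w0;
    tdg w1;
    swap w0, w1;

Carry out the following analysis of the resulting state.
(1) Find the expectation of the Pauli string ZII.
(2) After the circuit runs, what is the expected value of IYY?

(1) In the final state, ZII has expectation 1. Key observation: the block from step 2 through step 3 cancels to the identity and can be dropped.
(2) The expectation value of IYY is 1.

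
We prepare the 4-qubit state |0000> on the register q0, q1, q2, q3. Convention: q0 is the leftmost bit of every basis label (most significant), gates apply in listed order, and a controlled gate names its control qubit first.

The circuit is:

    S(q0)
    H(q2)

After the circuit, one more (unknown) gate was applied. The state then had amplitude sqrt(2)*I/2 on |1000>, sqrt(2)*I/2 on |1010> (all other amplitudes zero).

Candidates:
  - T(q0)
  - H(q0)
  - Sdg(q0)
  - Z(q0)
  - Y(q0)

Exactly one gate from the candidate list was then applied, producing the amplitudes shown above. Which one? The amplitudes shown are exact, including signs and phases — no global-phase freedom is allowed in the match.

The unique candidate consistent with the amplitudes is Y(q0).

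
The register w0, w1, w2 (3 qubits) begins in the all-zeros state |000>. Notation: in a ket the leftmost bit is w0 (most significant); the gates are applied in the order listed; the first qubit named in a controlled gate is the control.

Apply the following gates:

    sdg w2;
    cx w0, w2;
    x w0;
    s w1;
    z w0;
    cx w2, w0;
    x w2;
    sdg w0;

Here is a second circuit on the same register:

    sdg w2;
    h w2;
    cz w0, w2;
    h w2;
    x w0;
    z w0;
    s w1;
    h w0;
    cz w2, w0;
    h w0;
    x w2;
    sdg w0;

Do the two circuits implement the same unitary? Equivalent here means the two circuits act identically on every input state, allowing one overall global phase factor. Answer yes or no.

Yes, they are equivalent — the unitaries differ by at most a global phase.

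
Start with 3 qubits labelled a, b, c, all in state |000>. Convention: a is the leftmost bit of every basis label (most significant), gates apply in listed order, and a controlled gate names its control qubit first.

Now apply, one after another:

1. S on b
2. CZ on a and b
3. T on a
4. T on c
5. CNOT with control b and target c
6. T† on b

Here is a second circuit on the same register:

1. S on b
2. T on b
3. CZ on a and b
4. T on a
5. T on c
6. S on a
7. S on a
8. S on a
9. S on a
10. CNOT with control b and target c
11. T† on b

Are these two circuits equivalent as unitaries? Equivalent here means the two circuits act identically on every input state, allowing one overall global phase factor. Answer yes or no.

No, they are not equivalent — no single phase factor reconciles the two unitaries.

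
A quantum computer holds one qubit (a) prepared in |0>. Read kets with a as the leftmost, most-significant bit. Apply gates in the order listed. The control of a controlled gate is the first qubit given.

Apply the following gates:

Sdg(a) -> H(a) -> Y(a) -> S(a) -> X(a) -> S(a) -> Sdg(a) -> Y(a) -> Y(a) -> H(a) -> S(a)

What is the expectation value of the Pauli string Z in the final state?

The expectation value of Z is 0.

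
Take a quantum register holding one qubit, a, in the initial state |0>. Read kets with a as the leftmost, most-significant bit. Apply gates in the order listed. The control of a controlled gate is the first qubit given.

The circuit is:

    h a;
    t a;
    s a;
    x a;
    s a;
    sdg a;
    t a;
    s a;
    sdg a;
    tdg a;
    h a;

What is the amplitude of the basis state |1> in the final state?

|1> carries amplitude -1/2 + exp(3*I*pi/4)/2 in the final state.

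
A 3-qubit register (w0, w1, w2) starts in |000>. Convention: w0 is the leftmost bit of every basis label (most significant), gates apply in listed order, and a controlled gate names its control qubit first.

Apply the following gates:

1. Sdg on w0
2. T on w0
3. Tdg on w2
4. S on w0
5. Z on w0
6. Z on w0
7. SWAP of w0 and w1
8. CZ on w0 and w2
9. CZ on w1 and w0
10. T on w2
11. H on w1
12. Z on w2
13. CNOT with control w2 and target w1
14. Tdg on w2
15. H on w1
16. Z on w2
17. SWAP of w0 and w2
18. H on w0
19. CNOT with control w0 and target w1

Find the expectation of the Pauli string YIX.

The expectation value of YIX is 0.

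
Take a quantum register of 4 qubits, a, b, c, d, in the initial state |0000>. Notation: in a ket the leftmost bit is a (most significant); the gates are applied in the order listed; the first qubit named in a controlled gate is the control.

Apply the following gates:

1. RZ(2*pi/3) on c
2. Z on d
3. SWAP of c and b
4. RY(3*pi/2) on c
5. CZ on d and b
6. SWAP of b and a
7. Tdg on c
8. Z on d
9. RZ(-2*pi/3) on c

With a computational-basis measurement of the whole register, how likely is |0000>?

Outcome |0000> occurs with probability 1/2.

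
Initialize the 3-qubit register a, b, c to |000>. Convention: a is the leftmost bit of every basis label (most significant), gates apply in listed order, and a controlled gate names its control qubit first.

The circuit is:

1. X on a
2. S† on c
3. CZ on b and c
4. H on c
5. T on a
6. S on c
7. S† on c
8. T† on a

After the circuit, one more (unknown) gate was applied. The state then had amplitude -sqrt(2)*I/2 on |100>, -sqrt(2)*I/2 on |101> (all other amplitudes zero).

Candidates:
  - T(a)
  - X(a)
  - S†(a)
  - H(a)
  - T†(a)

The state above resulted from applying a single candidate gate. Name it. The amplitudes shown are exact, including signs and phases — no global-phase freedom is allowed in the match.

It was S†(a) that produced the state shown. Key observation: gates 5-8 undo each other exactly, leaving only the rest of the circuit to track.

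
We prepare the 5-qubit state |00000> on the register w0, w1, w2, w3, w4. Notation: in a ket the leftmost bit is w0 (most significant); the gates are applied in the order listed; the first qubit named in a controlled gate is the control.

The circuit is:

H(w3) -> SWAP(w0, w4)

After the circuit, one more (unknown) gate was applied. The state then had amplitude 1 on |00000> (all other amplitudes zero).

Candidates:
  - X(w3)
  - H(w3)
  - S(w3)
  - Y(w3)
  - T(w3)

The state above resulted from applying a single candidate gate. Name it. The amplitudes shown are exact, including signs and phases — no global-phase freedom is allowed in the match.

The unique candidate consistent with the amplitudes is H(w3).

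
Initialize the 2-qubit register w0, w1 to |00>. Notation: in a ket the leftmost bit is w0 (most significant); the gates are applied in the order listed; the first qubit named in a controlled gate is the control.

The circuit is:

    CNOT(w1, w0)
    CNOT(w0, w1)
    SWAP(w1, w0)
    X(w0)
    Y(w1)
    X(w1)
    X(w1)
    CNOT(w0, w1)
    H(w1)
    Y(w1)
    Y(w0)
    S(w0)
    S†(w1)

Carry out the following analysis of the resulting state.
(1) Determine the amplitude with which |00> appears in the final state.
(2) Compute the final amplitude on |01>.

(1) The final state's coefficient on |00> equals -sqrt(2)*I/2. Key observation: steps 6-7 multiply out to the identity, so the circuit reduces to the remaining gates.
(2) The final state's coefficient on |01> equals sqrt(2)/2.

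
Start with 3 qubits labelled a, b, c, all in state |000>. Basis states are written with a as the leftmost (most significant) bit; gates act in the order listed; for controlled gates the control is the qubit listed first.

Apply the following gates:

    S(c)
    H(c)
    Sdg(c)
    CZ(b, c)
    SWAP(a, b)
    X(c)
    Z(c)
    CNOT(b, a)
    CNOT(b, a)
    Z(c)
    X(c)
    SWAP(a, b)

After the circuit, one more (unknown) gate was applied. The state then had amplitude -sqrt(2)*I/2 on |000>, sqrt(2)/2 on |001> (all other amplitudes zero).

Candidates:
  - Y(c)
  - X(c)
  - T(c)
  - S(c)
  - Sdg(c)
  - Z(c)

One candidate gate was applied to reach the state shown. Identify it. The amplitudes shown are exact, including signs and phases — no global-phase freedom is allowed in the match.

The applied gate was X(c).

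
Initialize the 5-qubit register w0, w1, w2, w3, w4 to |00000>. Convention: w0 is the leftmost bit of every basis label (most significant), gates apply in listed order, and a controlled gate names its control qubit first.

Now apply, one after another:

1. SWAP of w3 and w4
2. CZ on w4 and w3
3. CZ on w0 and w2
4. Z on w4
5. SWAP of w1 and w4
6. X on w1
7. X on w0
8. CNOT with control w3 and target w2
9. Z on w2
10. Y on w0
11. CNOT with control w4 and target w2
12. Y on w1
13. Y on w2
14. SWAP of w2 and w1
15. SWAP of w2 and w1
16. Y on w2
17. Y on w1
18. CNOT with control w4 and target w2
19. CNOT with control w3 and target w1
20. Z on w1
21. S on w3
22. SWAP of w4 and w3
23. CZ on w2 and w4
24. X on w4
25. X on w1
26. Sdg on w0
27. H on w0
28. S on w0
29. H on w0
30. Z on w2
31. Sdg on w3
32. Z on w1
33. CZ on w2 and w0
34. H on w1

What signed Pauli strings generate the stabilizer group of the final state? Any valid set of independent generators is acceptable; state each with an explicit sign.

The stabilizer group can be generated by -YIIII, +IXIII, +IIZII, +IIIZI, -IIIIZ, among other valid generating sets. Key observation: gates 11-18 undo each other exactly, leaving only the rest of the circuit to track.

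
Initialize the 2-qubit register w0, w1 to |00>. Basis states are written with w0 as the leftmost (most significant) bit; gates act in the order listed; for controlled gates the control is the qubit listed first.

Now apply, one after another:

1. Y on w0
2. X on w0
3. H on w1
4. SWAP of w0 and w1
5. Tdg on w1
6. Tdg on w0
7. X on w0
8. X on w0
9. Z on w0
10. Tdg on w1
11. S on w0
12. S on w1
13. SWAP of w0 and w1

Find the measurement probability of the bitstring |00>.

A full measurement returns |00> with probability 1/2. Key observation: the block from step 7 through step 8 cancels to the identity and can be dropped.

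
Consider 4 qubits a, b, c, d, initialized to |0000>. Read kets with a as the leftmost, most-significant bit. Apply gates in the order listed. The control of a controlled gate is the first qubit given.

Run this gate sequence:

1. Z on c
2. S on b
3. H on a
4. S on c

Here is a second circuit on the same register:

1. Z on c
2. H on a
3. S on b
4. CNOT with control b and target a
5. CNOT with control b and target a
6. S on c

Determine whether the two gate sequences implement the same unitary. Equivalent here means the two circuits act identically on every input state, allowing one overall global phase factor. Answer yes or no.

Yes, they are equivalent — the unitaries differ by at most a global phase.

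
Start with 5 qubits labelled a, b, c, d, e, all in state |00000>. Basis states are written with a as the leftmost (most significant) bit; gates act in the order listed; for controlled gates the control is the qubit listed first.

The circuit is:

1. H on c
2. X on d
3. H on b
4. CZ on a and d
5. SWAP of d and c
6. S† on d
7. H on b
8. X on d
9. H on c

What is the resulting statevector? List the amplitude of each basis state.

After the circuit, the state carries amplitude -I/2 on |00000>, 1/2 on |00010>, I/2 on |00100>, -1/2 on |00110>, and 0 on every other basis state.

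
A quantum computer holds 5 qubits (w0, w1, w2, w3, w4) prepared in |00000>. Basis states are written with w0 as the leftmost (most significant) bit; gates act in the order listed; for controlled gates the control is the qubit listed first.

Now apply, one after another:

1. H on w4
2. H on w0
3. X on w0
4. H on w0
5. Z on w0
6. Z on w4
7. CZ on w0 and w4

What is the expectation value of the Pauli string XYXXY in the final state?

The expectation value of XYXXY is 0. Key observation: steps 2-5 multiply out to the identity, so the circuit reduces to the remaining gates.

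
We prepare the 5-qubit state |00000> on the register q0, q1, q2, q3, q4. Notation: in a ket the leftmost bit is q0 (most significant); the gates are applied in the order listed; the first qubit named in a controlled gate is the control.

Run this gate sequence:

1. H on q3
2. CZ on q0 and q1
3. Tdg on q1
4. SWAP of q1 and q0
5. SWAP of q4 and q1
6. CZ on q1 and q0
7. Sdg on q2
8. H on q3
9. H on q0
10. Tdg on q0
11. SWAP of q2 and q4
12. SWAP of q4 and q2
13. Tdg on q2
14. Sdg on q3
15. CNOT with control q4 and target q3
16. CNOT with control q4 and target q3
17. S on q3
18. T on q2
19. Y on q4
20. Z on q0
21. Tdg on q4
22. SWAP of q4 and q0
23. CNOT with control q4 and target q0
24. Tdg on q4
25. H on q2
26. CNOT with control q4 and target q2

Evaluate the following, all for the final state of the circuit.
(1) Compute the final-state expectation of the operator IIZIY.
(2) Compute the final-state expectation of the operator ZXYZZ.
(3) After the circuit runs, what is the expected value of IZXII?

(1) In the final state, IIZIY has expectation 0.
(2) The observable ZXYZZ averages to 0.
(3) In the final state, IZXII has expectation 1.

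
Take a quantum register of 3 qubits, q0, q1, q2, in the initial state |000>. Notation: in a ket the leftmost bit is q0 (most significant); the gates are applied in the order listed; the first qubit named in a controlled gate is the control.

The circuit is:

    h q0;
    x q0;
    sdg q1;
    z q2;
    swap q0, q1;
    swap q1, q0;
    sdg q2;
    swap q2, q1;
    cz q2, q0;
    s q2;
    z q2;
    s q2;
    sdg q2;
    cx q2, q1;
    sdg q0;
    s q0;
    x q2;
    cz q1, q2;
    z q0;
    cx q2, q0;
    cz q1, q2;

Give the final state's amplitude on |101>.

|101> carries amplitude sqrt(2)/2 in the final state.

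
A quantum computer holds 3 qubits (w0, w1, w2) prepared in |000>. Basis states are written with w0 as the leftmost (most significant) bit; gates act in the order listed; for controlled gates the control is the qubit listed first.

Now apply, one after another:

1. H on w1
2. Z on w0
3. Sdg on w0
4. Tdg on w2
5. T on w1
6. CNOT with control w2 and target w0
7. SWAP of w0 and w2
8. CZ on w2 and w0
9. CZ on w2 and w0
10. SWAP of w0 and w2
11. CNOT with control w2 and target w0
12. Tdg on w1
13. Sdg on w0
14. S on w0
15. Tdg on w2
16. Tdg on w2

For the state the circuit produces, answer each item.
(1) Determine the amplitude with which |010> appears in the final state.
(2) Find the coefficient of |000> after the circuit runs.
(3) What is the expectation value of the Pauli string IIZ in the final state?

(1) |010> carries amplitude sqrt(2)/2 in the final state.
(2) |000> carries amplitude sqrt(2)/2 in the final state.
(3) In the final state, IIZ has expectation 1.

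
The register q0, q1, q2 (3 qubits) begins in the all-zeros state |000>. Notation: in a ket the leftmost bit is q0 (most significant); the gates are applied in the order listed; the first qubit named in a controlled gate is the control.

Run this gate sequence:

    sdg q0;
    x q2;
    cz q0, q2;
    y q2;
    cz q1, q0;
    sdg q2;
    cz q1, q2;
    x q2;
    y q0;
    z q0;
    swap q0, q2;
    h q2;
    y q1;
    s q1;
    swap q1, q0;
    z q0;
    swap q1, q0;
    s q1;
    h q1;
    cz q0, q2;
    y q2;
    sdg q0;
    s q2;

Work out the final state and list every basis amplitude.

The resulting statevector has amplitude 0 on |000>, 0 on |001>, 0 on |010>, 0 on |011>, I/2 on |100>, 1/2 on |101>, -I/2 on |110>, -1/2 on |111>.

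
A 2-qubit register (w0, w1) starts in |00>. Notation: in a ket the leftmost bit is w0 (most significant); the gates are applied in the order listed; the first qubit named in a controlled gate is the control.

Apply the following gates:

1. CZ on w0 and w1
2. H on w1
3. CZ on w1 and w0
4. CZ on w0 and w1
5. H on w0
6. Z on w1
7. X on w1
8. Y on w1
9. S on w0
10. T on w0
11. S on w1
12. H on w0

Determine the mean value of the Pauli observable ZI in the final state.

The observable ZI averages to -sqrt(2)/2.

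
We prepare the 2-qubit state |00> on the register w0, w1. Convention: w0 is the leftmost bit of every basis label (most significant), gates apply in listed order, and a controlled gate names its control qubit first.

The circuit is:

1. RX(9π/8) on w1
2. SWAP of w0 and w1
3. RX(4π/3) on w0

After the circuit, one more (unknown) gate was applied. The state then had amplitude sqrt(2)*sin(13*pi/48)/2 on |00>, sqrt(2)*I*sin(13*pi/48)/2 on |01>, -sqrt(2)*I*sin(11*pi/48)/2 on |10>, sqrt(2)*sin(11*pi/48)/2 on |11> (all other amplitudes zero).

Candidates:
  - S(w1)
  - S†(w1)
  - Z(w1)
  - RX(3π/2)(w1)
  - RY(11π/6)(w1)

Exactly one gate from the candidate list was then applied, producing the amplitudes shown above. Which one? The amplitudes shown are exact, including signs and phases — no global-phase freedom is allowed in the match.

It was RX(3π/2)(w1) that produced the state shown.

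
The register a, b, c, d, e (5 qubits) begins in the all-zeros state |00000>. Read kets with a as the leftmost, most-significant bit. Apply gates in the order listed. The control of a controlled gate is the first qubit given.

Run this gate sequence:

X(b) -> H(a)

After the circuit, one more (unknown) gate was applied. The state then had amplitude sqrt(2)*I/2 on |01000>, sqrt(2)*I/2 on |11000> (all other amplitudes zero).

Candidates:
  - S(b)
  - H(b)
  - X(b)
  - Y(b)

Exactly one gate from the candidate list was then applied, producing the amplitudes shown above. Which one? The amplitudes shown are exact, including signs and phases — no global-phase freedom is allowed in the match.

The unique candidate consistent with the amplitudes is S(b).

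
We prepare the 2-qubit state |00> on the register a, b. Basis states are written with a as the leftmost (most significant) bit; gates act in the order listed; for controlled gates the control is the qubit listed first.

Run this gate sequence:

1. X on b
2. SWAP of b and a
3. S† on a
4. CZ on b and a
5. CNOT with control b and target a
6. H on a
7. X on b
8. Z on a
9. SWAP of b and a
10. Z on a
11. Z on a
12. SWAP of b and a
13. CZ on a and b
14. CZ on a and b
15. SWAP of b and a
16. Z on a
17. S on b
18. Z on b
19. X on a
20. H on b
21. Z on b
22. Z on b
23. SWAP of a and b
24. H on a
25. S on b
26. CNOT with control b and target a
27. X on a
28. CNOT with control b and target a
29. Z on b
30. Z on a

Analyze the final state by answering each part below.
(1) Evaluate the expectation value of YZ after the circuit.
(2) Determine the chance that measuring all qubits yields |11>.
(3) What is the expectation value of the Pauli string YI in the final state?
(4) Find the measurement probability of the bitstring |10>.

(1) The expectation value of YZ is -1. Key observation: gates 11-16 undo each other exactly, leaving only the rest of the circuit to track.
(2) A full measurement returns |11> with probability 0.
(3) In the final state, YI has expectation -1.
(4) A full measurement returns |10> with probability 1/2.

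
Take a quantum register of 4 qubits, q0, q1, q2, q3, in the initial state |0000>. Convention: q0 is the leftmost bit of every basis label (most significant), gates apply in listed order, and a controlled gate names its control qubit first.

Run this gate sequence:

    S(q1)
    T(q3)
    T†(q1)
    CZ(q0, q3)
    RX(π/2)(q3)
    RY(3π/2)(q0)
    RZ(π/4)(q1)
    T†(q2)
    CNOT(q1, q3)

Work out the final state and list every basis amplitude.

After the circuit, the state carries amplitude exp(7*I*pi/8)/2 on |0000>, exp(3*I*pi/8)/2 on |0001>, -exp(7*I*pi/8)/2 on |1000>, -exp(3*I*pi/8)/2 on |1001>, and 0 on every other basis state.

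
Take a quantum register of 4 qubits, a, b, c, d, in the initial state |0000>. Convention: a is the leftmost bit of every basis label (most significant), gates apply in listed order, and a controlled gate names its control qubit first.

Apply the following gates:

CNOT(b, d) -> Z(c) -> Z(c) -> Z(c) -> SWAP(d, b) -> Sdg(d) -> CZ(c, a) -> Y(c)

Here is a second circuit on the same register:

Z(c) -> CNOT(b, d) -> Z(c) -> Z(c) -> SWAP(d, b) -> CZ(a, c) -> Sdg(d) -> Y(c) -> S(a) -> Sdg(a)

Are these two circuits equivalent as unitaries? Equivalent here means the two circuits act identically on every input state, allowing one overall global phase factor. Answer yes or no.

Yes: on every input state the two circuits agree up to one overall phase factor.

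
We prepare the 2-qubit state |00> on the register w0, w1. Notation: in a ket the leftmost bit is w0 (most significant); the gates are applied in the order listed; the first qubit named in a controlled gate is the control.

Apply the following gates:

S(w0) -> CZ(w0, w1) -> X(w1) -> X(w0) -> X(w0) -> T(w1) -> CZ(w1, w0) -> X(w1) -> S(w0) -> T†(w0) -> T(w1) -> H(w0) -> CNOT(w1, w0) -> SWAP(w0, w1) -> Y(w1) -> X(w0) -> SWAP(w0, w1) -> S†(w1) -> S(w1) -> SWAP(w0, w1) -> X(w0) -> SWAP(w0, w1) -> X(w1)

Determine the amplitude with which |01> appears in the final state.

The final state's coefficient on |01> equals -sqrt(2)*exp(3*I*pi/4)/2. Key observation: the block from step 16 through step 21 cancels to the identity and can be dropped.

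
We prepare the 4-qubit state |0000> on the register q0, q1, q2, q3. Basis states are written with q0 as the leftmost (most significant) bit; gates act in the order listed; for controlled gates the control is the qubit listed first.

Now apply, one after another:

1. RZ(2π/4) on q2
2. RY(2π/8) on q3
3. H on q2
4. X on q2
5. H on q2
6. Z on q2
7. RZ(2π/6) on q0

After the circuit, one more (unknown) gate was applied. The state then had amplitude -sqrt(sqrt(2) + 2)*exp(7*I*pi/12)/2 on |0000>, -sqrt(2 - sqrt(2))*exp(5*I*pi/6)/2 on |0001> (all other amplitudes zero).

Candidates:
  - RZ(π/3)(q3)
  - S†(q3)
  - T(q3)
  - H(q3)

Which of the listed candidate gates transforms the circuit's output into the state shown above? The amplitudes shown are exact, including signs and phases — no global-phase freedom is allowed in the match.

The applied gate was T(q3). Key observation: steps 3-6 multiply out to the identity, so the circuit reduces to the remaining gates.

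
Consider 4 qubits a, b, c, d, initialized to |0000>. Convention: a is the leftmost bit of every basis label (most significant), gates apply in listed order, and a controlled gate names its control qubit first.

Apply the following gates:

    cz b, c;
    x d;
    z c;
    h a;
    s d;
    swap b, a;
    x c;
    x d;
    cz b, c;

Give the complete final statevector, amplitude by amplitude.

The final amplitudes are sqrt(2)*I/2 on |0010>, -sqrt(2)*I/2 on |0110>, and 0 on every other basis state.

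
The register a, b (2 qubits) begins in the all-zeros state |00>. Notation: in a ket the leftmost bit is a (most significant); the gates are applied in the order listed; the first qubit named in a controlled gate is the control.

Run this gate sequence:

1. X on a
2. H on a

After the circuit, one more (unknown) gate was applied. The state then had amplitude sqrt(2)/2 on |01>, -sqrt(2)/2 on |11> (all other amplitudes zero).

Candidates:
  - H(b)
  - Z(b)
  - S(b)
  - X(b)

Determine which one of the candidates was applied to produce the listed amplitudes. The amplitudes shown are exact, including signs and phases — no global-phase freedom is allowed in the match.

The applied gate was X(b).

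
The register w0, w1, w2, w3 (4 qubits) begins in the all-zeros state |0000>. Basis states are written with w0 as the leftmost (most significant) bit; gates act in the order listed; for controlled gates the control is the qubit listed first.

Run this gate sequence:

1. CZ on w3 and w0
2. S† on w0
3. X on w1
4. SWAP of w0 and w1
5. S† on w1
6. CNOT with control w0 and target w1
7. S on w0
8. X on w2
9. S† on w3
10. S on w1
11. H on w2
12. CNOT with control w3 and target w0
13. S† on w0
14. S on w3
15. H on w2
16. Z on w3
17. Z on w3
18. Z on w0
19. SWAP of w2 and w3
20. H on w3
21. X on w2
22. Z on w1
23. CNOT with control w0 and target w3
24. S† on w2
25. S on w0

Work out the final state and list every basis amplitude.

The final amplitudes are -sqrt(2)*I/2 on |1110>, sqrt(2)*I/2 on |1111>, and 0 on every other basis state.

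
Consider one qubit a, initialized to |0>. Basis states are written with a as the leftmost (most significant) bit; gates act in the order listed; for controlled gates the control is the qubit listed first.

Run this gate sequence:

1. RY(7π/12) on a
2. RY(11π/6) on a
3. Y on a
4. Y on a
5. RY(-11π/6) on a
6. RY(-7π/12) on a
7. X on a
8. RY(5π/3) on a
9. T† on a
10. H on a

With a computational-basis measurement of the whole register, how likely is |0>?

Outcome |0> occurs with probability sqrt(6)/8 + 1/2. Key observation: steps 1-6 multiply out to the identity, so the circuit reduces to the remaining gates.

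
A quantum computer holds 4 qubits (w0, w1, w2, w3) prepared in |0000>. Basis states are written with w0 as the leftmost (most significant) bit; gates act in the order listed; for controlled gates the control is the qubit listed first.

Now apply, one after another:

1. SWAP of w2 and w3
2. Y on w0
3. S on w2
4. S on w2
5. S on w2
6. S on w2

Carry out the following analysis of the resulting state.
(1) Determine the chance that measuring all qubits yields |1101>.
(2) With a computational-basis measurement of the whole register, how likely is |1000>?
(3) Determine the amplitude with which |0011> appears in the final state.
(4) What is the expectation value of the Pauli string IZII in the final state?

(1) Outcome |1101> occurs with probability 0. Key observation: gates 3-6 undo each other exactly, leaving only the rest of the circuit to track.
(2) Outcome |1000> occurs with probability 1.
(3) |0011> carries amplitude 0 in the final state.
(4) The expectation value of IZII is 1.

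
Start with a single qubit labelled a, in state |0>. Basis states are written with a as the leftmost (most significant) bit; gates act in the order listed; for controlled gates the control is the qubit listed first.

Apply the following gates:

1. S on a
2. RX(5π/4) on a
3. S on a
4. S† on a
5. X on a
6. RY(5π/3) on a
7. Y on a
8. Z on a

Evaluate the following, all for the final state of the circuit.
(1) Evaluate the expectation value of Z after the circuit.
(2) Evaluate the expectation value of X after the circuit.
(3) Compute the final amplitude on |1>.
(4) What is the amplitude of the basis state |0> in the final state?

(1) The expectation value of Z is -sqrt(2)/4. Key observation: steps 3-4 multiply out to the identity, so the circuit reduces to the remaining gates.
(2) The expectation value of X is -sqrt(6)/4.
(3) The final state's coefficient on |1> equals sqrt(3*sqrt(2) + 6)/4 - I*sqrt(2 - sqrt(2))/4.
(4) |0> carries amplitude -sqrt(sqrt(2) + 2)/4 - I*sqrt(6 - 3*sqrt(2))/4 in the final state.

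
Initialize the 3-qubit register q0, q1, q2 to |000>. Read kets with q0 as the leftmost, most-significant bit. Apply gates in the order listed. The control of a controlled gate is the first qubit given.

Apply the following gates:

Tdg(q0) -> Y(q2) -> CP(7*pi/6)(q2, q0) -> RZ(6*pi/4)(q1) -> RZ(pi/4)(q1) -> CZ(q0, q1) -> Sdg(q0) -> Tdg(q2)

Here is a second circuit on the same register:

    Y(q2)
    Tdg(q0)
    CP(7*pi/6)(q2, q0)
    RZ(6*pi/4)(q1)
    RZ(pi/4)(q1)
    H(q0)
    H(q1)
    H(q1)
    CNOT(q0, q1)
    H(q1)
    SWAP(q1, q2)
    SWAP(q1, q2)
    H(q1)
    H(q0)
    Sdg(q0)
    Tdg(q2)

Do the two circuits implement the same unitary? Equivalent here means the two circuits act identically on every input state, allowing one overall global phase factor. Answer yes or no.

No, they are not equivalent — no single phase factor reconciles the two unitaries.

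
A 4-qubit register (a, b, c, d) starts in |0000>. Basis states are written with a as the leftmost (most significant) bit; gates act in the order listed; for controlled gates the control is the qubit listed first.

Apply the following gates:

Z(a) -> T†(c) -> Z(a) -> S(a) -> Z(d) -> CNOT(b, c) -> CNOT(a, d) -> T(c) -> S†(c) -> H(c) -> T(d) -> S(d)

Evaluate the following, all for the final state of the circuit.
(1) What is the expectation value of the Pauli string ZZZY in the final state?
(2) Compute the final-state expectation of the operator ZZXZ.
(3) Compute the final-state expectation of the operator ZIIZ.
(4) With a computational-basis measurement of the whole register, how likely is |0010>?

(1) The observable ZZZY averages to 0.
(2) In the final state, ZZXZ has expectation 1.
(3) The observable ZIIZ averages to 1.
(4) The probability of measuring |0010> is 1/2.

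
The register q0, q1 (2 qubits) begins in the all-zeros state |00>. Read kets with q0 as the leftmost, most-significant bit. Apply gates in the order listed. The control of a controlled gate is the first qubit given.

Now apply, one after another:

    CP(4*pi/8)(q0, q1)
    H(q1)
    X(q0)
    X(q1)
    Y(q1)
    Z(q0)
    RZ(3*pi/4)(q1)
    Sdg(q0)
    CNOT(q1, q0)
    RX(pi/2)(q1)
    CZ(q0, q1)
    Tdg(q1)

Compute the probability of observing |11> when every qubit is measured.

Outcome |11> occurs with probability 1/4.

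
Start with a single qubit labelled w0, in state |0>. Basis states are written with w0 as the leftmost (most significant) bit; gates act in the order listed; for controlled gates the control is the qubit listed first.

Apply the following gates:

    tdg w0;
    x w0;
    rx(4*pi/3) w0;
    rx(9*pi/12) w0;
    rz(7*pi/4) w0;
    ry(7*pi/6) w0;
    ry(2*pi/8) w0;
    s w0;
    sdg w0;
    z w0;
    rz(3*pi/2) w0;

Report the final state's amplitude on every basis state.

The resulting statevector has amplitude (sqrt(2) + sqrt(3) - sqrt(3)*exp(3*I*pi/4) + sqrt(2)*exp(3*I*pi/4))*exp(I*pi/8)/4 on |0>, (1 + sqrt(2) + (-1 + sqrt(2))*exp(3*I*pi/4))*exp(5*I*pi/8)/4 on |1>.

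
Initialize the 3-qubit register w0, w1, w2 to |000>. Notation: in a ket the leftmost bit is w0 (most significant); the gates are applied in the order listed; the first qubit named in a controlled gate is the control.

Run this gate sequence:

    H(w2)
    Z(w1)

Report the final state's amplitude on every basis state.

The final amplitudes are sqrt(2)/2 on |000>, sqrt(2)/2 on |001>, and 0 on every other basis state.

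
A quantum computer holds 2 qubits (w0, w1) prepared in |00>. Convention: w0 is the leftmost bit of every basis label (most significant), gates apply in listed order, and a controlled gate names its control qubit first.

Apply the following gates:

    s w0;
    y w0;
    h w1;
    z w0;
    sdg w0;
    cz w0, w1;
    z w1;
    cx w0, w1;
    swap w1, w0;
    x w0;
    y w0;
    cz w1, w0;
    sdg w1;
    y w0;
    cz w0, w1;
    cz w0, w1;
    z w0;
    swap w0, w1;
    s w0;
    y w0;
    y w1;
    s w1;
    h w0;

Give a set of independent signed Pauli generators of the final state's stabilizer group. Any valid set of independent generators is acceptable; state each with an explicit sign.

The final state is stabilized by the group generated by +XI, -IY; other independent generating sets are equally valid.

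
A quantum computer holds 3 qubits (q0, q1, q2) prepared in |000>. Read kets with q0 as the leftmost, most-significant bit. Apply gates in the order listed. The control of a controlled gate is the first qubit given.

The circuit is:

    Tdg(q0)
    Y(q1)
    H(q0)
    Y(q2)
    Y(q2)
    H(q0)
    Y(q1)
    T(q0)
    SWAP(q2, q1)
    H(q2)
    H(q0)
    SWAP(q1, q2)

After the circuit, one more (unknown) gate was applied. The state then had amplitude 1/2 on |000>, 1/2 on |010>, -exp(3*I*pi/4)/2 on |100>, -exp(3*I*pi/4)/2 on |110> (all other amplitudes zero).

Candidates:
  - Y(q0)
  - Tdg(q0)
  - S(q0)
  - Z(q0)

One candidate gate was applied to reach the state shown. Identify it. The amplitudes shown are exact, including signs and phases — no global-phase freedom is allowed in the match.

It was Tdg(q0) that produced the state shown. Key observation: steps 1-8 multiply out to the identity, so the circuit reduces to the remaining gates.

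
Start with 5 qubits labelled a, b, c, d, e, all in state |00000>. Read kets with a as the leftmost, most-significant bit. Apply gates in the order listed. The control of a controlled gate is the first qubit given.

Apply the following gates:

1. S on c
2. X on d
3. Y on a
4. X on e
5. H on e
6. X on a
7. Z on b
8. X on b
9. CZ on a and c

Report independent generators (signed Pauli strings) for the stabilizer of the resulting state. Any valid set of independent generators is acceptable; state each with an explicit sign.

The stabilizer group can be generated by -IIIIX, +ZIIII, -IZIII, +IIZII, -IIIZI, among other valid generating sets.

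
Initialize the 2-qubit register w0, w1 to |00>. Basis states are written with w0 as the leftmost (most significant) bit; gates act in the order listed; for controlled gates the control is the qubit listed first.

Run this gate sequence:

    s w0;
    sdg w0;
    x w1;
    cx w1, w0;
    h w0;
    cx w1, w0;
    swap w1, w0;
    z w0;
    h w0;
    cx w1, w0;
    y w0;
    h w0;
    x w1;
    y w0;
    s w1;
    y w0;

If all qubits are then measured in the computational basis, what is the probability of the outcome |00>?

The probability of measuring |00> is 1/2.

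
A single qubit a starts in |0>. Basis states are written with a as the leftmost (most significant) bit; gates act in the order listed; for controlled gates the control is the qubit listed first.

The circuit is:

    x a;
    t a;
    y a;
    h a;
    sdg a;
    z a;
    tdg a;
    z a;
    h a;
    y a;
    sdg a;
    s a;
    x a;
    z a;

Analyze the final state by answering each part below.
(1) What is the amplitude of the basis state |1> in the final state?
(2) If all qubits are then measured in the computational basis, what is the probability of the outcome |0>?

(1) The amplitude on |1> is exp(I*pi/4)/2 + I/2.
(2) Outcome |0> occurs with probability 1/2 - sqrt(2)/4.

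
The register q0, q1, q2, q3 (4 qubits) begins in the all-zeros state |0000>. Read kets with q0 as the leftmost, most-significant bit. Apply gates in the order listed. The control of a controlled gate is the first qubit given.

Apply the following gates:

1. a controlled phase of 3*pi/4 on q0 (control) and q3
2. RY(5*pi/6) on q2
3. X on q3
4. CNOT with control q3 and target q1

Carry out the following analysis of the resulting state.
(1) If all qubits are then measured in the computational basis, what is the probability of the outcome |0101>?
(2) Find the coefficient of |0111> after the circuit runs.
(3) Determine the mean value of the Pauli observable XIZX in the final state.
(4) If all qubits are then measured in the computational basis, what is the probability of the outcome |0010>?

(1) The probability of measuring |0101> is 1/2 - sqrt(3)/4.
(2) The final state's coefficient on |0111> equals sqrt(2)/4 + sqrt(6)/4.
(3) The expectation value of XIZX is 0.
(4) The probability of measuring |0010> is 0.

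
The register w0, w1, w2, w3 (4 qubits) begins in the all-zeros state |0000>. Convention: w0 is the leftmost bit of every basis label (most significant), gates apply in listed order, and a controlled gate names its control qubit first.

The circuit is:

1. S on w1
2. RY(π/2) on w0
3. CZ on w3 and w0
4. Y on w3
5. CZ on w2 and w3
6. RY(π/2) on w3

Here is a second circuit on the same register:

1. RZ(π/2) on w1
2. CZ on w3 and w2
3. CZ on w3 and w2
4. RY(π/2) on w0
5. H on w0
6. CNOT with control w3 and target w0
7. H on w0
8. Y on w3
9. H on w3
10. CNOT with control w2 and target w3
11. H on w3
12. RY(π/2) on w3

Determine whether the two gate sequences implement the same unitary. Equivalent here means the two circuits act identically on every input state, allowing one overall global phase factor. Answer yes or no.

Yes, they are equivalent — the unitaries differ by at most a global phase.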